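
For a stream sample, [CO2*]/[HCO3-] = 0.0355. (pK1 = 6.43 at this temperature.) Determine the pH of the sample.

From K1 = [H⁺][HCO3-]/[CO2*]:  pH = pK1 − log₁₀([CO2*]/[HCO3-])
log₁₀(0.0355) = -1.450
pH = 6.43 − (-1.450) = 7.88

pH = 7.88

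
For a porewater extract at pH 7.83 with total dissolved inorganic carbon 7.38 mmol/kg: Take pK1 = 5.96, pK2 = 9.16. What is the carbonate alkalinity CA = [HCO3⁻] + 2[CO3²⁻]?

CA = [HCO3⁻] + 2[CO3²⁻] = (α₁ + 2α₂)·DIC
At pH 7.83: [H⁺]/K1 = 10^-1.87 = 0.013490, K2/[H⁺] = 10^-1.33 = 0.046774
α₁ = 1/(1 + 0.013490 + 0.046774) = 1/1.0603 = 0.9432; α₂ = α₁·K2/[H⁺] = 0.04412
α₁ + 2α₂ = 1.0314
CA = 1.0314 × 7.38 = 7.61 mmol/kg

CA = 7.61 mmol/kg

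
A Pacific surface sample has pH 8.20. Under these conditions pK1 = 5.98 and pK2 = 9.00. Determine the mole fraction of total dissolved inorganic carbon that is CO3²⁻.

α₂ = 1 / (1 + [H⁺]/K2 + [H⁺]²/(K1K2)) = 1 / (1 + 10^+0.80 + 10^-1.42)
   = 1 / (1 + 6.3096 + 0.038019) = 1/7.3476 = 0.1361

α₂ = 0.136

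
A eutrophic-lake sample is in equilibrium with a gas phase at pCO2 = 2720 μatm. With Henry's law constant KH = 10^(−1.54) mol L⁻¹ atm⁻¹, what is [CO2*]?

KH = 10^(−1.54) = 2.884×10^-2 mol L⁻¹ atm⁻¹
[CO2*] = KH · pCO2 = 2.884×10^-2 × 2720×10^-6 atm = 7.84×10^-5 mol/L

[CO2*] = 78.4 μmol/L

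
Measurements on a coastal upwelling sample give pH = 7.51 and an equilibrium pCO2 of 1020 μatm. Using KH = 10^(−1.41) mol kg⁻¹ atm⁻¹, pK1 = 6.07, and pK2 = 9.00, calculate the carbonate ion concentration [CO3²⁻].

[CO2*] = KH · pCO2 = 10^(−1.41) × 1020×10^-6 = 3.968×10^-5 mol/kg
α₀ = 1/(1 + K1/[H⁺] + K1K2/[H⁺]²) = 1/(1 + 10^+1.44 + 10^-0.05) = 0.03397
DIC = [CO2*]/α₀ = 3.968×10^-5 / 0.03397 = 1.168 mmol/kg
[CO3²⁻] = α₂·DIC; α₂ = 0.03028, so [CO3²⁻] = 0.03028 × 1.168 = 0.0354 mmol/kg

[CO3²⁻] = 0.0354 mmol/kg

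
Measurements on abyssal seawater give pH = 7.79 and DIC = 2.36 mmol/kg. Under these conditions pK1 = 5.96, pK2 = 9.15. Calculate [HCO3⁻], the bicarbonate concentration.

[HCO3⁻] = 2.23 mmol/kg

α₁ = 1 / (1 + [H⁺]/K1 + K2/[H⁺]) = 1 / (1 + 10^-1.83 + 10^-1.36)
   = 1 / (1 + 0.014791 + 0.043652) = 1/1.0584 = 0.9448
[HCO3⁻] = α₁ × DIC = 0.9448 × 2.36 = 2.23 mmol/kg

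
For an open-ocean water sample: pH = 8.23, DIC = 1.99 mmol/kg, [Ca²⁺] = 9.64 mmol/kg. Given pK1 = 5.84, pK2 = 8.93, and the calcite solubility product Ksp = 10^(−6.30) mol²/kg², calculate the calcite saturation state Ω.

α₂ = 1 / (1 + [H⁺]/K2 + [H⁺]²/(K1K2)) = 1 / (1 + 10^+0.70 + 10^-1.69)
   = 1 / (1 + 5.0119 + 0.020417) = 1/6.0323 = 0.1658
[CO3²⁻] = α₂ × DIC = 0.1658 × 1.99 = 0.3299 mmol/kg
Ksp = 10^(−6.30) = 5.012×10^-7
Ω = [Ca²⁺][CO3²⁻]/Ksp = (9.64×10^-3)(3.299×10^-4) / 5.012×10^-7 = 6.35

Ω = 6.35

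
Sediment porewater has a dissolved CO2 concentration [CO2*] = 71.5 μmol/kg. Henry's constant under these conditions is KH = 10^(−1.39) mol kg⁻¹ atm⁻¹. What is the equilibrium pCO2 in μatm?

pCO2 = 1760 μatm

KH = 10^(−1.39) = 4.074×10^-2 mol kg⁻¹ atm⁻¹
pCO2 = [CO2*]/KH = 71.5×10^-6 / 4.074×10^-2 = 1.76×10^-3 atm = 1760 μatm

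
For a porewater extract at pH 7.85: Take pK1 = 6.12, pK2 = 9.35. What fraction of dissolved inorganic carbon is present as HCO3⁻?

α₁ = 0.952

α₁ = 1 / (1 + [H⁺]/K1 + K2/[H⁺]) = 1 / (1 + 10^-1.73 + 10^-1.50)
   = 1 / (1 + 0.018621 + 0.031623) = 1/1.0502 = 0.9522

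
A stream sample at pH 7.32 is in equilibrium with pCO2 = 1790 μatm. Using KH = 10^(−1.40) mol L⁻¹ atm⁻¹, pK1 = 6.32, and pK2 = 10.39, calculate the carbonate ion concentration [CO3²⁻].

[CO3²⁻] = 0.607 μmol/L

[CO2*] = KH · pCO2 = 10^(−1.40) × 1790×10^-6 = 7.126×10^-5 mol/L
α₀ = 1/(1 + K1/[H⁺] + K1K2/[H⁺]²) = 1/(1 + 10^+1.00 + 10^-2.07) = 0.09084
DIC = [CO2*]/α₀ = 7.126×10^-5 / 0.09084 = 0.7845 mmol/L
[CO3²⁻] = α₂·DIC; α₂ = 0.0007732, so [CO3²⁻] = 0.0007732 × 0.7845 = 0.000607 mmol/L = 0.607 μmol/L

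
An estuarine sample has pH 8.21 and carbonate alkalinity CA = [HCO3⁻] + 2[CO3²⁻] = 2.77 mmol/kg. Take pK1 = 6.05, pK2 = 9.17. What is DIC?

DIC = 2.54 mmol/kg

CA = [HCO3⁻] + 2[CO3²⁻] = (α₁ + 2α₂)·DIC
At pH 8.21: [H⁺]/K1 = 10^-2.16 = 0.0069183, K2/[H⁺] = 10^-0.96 = 0.10965
α₁ = 1/(1 + 0.0069183 + 0.10965) = 1/1.1166 = 0.8956; α₂ = α₁·K2/[H⁺] = 0.09820
α₁ + 2α₂ = 1.0920
DIC = CA / (α₁ + 2α₂) = 2.77 / 1.0920 = 2.54 mmol/kg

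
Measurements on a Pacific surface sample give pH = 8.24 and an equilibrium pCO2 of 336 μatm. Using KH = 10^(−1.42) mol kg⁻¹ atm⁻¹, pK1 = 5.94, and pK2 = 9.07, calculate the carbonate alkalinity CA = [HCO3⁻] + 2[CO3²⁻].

CA = 3.30 mmol/kg

[CO2*] = KH · pCO2 = 10^(−1.42) × 336×10^-6 = 1.277×10^-5 mol/kg
α₀ = 1/(1 + K1/[H⁺] + K1K2/[H⁺]²) = 1/(1 + 10^+2.30 + 10^+1.47) = 0.004347
DIC = [CO2*]/α₀ = 1.277×10^-5 / 0.004347 = 2.939 mmol/kg
CA = (α₁ + 2α₂)·DIC = (0.8674 + 2×0.1283) × 2.939 = 3.30 mmol/kg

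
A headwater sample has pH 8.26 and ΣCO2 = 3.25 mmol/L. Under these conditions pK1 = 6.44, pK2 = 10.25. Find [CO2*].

α₀ = 1 / (1 + K1/[H⁺] + K1K2/[H⁺]²) = 1 / (1 + 10^+1.82 + 10^-0.17)
   = 1 / (1 + 66.069 + 0.67608) = 1/67.745 = 0.01476
[CO2*] = α₀ × DIC = 0.01476 × 3.25 = 0.0480 mmol/L

[CO2*] = 0.0480 mmol/L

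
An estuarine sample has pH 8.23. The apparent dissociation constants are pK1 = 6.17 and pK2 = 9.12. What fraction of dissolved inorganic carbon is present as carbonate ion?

α₂ = 1 / (1 + [H⁺]/K2 + [H⁺]²/(K1K2)) = 1 / (1 + 10^+0.89 + 10^-1.17)
   = 1 / (1 + 7.7625 + 0.067608) = 1/8.8301 = 0.1132

α₂ = 0.113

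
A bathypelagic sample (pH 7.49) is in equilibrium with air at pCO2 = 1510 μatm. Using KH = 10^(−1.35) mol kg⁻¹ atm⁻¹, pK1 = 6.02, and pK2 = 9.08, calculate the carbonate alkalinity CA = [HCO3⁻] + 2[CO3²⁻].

[CO2*] = KH · pCO2 = 10^(−1.35) × 1510×10^-6 = 6.745×10^-5 mol/kg
α₀ = 1/(1 + K1/[H⁺] + K1K2/[H⁺]²) = 1/(1 + 10^+1.47 + 10^-0.12) = 0.03198
DIC = [CO2*]/α₀ = 6.745×10^-5 / 0.03198 = 2.109 mmol/kg
CA = (α₁ + 2α₂)·DIC = (0.9438 + 2×0.02426) × 2.109 = 2.09 mmol/kg

CA = 2.09 mmol/kg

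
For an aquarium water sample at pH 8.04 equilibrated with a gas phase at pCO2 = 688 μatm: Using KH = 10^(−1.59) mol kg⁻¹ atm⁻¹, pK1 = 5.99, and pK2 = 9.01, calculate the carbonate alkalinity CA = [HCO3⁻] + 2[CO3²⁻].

CA = 2.41 mmol/kg

[CO2*] = KH · pCO2 = 10^(−1.59) × 688×10^-6 = 1.768×10^-5 mol/kg
α₀ = 1/(1 + K1/[H⁺] + K1K2/[H⁺]²) = 1/(1 + 10^+2.05 + 10^+1.08) = 0.007986
DIC = [CO2*]/α₀ = 1.768×10^-5 / 0.007986 = 2.215 mmol/kg
CA = (α₁ + 2α₂)·DIC = (0.8960 + 2×0.09601) × 2.215 = 2.41 mmol/kg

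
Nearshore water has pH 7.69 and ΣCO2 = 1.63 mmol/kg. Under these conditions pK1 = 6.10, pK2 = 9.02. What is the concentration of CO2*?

α₀ = 1 / (1 + K1/[H⁺] + K1K2/[H⁺]²) = 1 / (1 + 10^+1.59 + 10^+0.26)
   = 1 / (1 + 38.905 + 1.8197) = 1/41.724 = 0.02397
[CO2*] = α₀ × DIC = 0.02397 × 1.63 = 0.0391 mmol/kg

[CO2*] = 0.0391 mmol/kg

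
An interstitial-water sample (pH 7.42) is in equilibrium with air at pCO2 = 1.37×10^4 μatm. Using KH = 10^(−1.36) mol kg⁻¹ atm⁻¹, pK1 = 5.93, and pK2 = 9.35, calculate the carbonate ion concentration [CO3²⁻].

[CO3²⁻] = 0.217 mmol/kg

[CO2*] = KH · pCO2 = 10^(−1.36) × 1.37×10^4×10^-6 = 5.980×10^-4 mol/kg
α₀ = 1/(1 + K1/[H⁺] + K1K2/[H⁺]²) = 1/(1 + 10^+1.49 + 10^-0.44) = 0.03099
DIC = [CO2*]/α₀ = 5.980×10^-4 / 0.03099 = 19.30 mmol/kg
[CO3²⁻] = α₂·DIC; α₂ = 0.01125, so [CO3²⁻] = 0.01125 × 19.30 = 0.217 mmol/kg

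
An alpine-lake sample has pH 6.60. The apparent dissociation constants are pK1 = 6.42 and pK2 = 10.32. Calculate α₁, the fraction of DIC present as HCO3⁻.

α₁ = 0.602

α₁ = 1 / (1 + [H⁺]/K1 + K2/[H⁺]) = 1 / (1 + 10^-0.18 + 10^-3.72)
   = 1 / (1 + 0.66069 + 0.00019055) = 1/1.6609 = 0.6021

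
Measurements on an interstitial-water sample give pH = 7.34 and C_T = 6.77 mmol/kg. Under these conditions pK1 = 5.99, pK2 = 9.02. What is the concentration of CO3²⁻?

[CO3²⁻] = 0.133 mmol/kg

α₂ = 1 / (1 + [H⁺]/K2 + [H⁺]²/(K1K2)) = 1 / (1 + 10^+1.68 + 10^+0.33)
   = 1 / (1 + 47.863 + 2.1380) = 1/51.001 = 0.01961
[CO3²⁻] = α₂ × DIC = 0.01961 × 6.77 = 0.133 mmol/kg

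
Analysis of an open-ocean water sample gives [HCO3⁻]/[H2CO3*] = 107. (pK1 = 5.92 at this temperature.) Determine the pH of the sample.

From K1 = [H⁺][HCO3⁻]/[H2CO3*]:  pH = pK1 + log₁₀([HCO3⁻]/[H2CO3*])
log₁₀(107) = +2.029
pH = 5.92 + (+2.029) = 7.95

pH = 7.95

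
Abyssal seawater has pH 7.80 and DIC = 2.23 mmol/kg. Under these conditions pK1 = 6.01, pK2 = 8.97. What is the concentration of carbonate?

[CO3²⁻] = 0.139 mmol/kg

α₂ = 1 / (1 + [H⁺]/K2 + [H⁺]²/(K1K2)) = 1 / (1 + 10^+1.17 + 10^-0.62)
   = 1 / (1 + 14.791 + 0.23988) = 1/16.031 = 0.06238
[CO3²⁻] = α₂ × DIC = 0.06238 × 2.23 = 0.139 mmol/kg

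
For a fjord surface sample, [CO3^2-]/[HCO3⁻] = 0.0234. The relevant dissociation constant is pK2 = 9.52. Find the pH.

From K2 = [H⁺][CO3^2-]/[HCO3⁻]:  pH = pK2 + log₁₀([CO3^2-]/[HCO3⁻])
log₁₀(0.0234) = -1.631
pH = 9.52 + (-1.631) = 7.89

pH = 7.89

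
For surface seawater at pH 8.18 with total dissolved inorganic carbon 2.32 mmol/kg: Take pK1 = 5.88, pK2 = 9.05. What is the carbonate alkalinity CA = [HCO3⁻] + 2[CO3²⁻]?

CA = 2.58 mmol/kg

CA = [HCO3⁻] + 2[CO3²⁻] = (α₁ + 2α₂)·DIC
At pH 8.18: [H⁺]/K1 = 10^-2.30 = 0.0050119, K2/[H⁺] = 10^-0.87 = 0.13490
α₁ = 1/(1 + 0.0050119 + 0.13490) = 1/1.1399 = 0.8773; α₂ = α₁·K2/[H⁺] = 0.1183
α₁ + 2α₂ = 1.1139
CA = 1.1139 × 2.32 = 2.58 mmol/kg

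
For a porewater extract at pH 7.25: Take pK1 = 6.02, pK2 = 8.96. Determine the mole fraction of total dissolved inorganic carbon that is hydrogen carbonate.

α₁ = 0.927

α₁ = 1 / (1 + [H⁺]/K1 + K2/[H⁺]) = 1 / (1 + 10^-1.23 + 10^-1.71)
   = 1 / (1 + 0.058884 + 0.019498) = 1/1.0784 = 0.9273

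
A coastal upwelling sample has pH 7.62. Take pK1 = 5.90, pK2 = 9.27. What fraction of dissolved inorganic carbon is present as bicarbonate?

α₁ = 1 / (1 + [H⁺]/K1 + K2/[H⁺]) = 1 / (1 + 10^-1.72 + 10^-1.65)
   = 1 / (1 + 0.019055 + 0.022387) = 1/1.0414 = 0.9602

α₁ = 0.960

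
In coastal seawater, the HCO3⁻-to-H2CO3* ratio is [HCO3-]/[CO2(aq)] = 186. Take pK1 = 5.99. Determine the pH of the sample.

pH = 8.26

From K1 = [H⁺][HCO3-]/[CO2(aq)]:  pH = pK1 + log₁₀([HCO3-]/[CO2(aq)])
log₁₀(186) = +2.270
pH = 5.99 + (+2.270) = 8.26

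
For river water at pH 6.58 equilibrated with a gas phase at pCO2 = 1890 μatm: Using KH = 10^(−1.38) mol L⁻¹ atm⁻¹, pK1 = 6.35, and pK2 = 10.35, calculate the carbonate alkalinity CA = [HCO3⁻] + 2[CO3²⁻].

[CO2*] = KH · pCO2 = 10^(−1.38) × 1890×10^-6 = 7.879×10^-5 mol/L
α₀ = 1/(1 + K1/[H⁺] + K1K2/[H⁺]²) = 1/(1 + 10^+0.23 + 10^-3.54) = 0.3706
DIC = [CO2*]/α₀ = 7.879×10^-5 / 0.3706 = 0.2126 mmol/L
CA = (α₁ + 2α₂)·DIC = (0.6293 + 2×0.0001069) × 0.2126 = 0.134 mmol/L

CA = 0.134 mmol/L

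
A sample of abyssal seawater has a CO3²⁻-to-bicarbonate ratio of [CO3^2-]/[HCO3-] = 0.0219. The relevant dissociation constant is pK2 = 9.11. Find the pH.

pH = 7.45

From K2 = [H⁺][CO3^2-]/[HCO3-]:  pH = pK2 + log₁₀([CO3^2-]/[HCO3-])
log₁₀(0.0219) = -1.660
pH = 9.11 + (-1.660) = 7.45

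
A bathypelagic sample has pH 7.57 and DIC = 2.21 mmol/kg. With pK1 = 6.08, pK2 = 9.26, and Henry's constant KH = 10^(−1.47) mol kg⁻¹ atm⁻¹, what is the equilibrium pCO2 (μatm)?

pCO2 = 2000 μatm

α₀ = 1 / (1 + K1/[H⁺] + K1K2/[H⁺]²) = 1 / (1 + 10^+1.49 + 10^-0.20)
   = 1 / (1 + 30.903 + 0.63096) = 1/32.534 = 0.03074
[CO2*] = α₀ × DIC = 0.03074 × 2.21 = 0.06793 mmol/kg
pCO2 = [CO2*]/KH = 6.793×10^-5 / 3.388×10^-2 = 2000 μatm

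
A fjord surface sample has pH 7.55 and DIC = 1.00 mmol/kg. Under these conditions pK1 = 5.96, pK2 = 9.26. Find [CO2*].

[CO2*] = 0.0246 mmol/kg

α₀ = 1 / (1 + K1/[H⁺] + K1K2/[H⁺]²) = 1 / (1 + 10^+1.59 + 10^-0.12)
   = 1 / (1 + 38.905 + 0.75858) = 1/40.663 = 0.02459
[CO2*] = α₀ × DIC = 0.02459 × 1.00 = 0.0246 mmol/kg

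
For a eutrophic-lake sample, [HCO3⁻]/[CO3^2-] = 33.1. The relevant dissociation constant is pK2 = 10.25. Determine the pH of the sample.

pH = 8.73

From K2 = [H⁺][CO3^2-]/[HCO3⁻]:  pH = pK2 − log₁₀([HCO3⁻]/[CO3^2-])
log₁₀(33.1) = +1.520
pH = 10.25 − (+1.520) = 8.73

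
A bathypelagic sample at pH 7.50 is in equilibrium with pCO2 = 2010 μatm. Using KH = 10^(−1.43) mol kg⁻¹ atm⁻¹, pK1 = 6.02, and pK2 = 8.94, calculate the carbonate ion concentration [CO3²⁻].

[CO3²⁻] = 0.0819 mmol/kg

[CO2*] = KH · pCO2 = 10^(−1.43) × 2010×10^-6 = 7.468×10^-5 mol/kg
α₀ = 1/(1 + K1/[H⁺] + K1K2/[H⁺]²) = 1/(1 + 10^+1.48 + 10^+0.04) = 0.03096
DIC = [CO2*]/α₀ = 7.468×10^-5 / 0.03096 = 2.412 mmol/kg
[CO3²⁻] = α₂·DIC; α₂ = 0.03395, so [CO3²⁻] = 0.03395 × 2.412 = 0.0819 mmol/kg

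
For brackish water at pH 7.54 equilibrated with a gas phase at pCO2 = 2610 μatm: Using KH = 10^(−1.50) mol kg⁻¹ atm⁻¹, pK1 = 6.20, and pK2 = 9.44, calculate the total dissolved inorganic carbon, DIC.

DIC = 1.91 mmol/kg

[CO2*] = KH · pCO2 = 10^(−1.50) × 2610×10^-6 = 8.254×10^-5 mol/kg
α₀ = 1/(1 + K1/[H⁺] + K1K2/[H⁺]²) = 1/(1 + 10^+1.34 + 10^-0.56) = 0.04319
DIC = [CO2*]/α₀ = 8.254×10^-5 / 0.04319 = 1.91 mmol/kg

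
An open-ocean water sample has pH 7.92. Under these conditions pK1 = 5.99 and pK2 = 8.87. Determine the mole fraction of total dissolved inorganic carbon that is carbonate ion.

α₂ = 1 / (1 + [H⁺]/K2 + [H⁺]²/(K1K2)) = 1 / (1 + 10^+0.95 + 10^-0.98)
   = 1 / (1 + 8.9125 + 0.10471) = 1/10.017 = 0.09983

α₂ = 0.0998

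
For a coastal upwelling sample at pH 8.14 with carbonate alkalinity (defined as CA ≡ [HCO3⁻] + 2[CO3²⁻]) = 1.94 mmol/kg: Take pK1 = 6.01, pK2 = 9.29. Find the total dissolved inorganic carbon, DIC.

DIC = 1.83 mmol/kg

CA = [HCO3⁻] + 2[CO3²⁻] = (α₁ + 2α₂)·DIC
At pH 8.14: [H⁺]/K1 = 10^-2.13 = 0.0074131, K2/[H⁺] = 10^-1.15 = 0.070795
α₁ = 1/(1 + 0.0074131 + 0.070795) = 1/1.0782 = 0.9275; α₂ = α₁·K2/[H⁺] = 0.06566
α₁ + 2α₂ = 1.0588
DIC = CA / (α₁ + 2α₂) = 1.94 / 1.0588 = 1.83 mmol/kg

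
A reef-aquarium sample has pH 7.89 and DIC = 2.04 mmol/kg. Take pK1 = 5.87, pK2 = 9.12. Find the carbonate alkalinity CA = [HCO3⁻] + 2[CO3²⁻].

CA = 2.13 mmol/kg

CA = [HCO3⁻] + 2[CO3²⁻] = (α₁ + 2α₂)·DIC
At pH 7.89: [H⁺]/K1 = 10^-2.02 = 0.0095499, K2/[H⁺] = 10^-1.23 = 0.058884
α₁ = 1/(1 + 0.0095499 + 0.058884) = 1/1.0684 = 0.9359; α₂ = α₁·K2/[H⁺] = 0.05511
α₁ + 2α₂ = 1.0462
CA = 1.0462 × 2.04 = 2.13 mmol/kg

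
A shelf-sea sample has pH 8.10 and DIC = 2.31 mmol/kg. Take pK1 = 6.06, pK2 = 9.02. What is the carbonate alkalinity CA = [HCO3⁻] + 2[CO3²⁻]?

CA = 2.54 mmol/kg

CA = [HCO3⁻] + 2[CO3²⁻] = (α₁ + 2α₂)·DIC
At pH 8.10: [H⁺]/K1 = 10^-2.04 = 0.0091201, K2/[H⁺] = 10^-0.92 = 0.12023
α₁ = 1/(1 + 0.0091201 + 0.12023) = 1/1.1293 = 0.8855; α₂ = α₁·K2/[H⁺] = 0.1065
α₁ + 2α₂ = 1.0984
CA = 1.0984 × 2.31 = 2.54 mmol/kg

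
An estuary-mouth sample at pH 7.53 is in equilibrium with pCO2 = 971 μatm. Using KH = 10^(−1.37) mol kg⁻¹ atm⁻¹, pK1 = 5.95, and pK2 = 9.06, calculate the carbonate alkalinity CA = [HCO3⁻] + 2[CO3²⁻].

[CO2*] = KH · pCO2 = 10^(−1.37) × 971×10^-6 = 4.142×10^-5 mol/kg
α₀ = 1/(1 + K1/[H⁺] + K1K2/[H⁺]²) = 1/(1 + 10^+1.58 + 10^+0.05) = 0.02491
DIC = [CO2*]/α₀ = 4.142×10^-5 / 0.02491 = 1.663 mmol/kg
CA = (α₁ + 2α₂)·DIC = (0.9471 + 2×0.02795) × 1.663 = 1.67 mmol/kg

CA = 1.67 mmol/kg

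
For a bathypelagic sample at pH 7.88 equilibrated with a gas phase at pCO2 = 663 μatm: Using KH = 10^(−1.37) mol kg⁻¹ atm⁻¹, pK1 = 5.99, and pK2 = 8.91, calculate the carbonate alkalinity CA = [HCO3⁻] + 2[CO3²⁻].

[CO2*] = KH · pCO2 = 10^(−1.37) × 663×10^-6 = 2.828×10^-5 mol/kg
α₀ = 1/(1 + K1/[H⁺] + K1K2/[H⁺]²) = 1/(1 + 10^+1.89 + 10^+0.86) = 0.01165
DIC = [CO2*]/α₀ = 2.828×10^-5 / 0.01165 = 2.429 mmol/kg
CA = (α₁ + 2α₂)·DIC = (0.9040 + 2×0.08437) × 2.429 = 2.61 mmol/kg

CA = 2.61 mmol/kg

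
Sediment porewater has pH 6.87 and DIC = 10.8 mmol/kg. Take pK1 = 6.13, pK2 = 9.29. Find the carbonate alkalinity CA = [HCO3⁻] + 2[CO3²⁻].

CA = [HCO3⁻] + 2[CO3²⁻] = (α₁ + 2α₂)·DIC
At pH 6.87: [H⁺]/K1 = 10^-0.74 = 0.18197, K2/[H⁺] = 10^-2.42 = 0.0038019
α₁ = 1/(1 + 0.18197 + 0.0038019) = 1/1.1858 = 0.8433; α₂ = α₁·K2/[H⁺] = 0.003206
α₁ + 2α₂ = 0.8497
CA = 0.8497 × 10.8 = 9.18 mmol/kg

CA = 9.18 mmol/kg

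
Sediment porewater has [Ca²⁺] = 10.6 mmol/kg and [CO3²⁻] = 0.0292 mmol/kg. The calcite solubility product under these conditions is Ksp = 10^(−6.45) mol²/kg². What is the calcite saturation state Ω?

Ω = 0.872

Ksp = 10^(−6.45) = 3.548×10^-7
Ω = [Ca²⁺][CO3²⁻]/Ksp = (10.6×10^-3)(0.0292×10^-3) / 3.548×10^-7 = 0.872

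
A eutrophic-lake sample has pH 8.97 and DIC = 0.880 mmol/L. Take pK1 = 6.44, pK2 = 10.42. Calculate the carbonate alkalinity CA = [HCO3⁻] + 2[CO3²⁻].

CA = [HCO3⁻] + 2[CO3²⁻] = (α₁ + 2α₂)·DIC
At pH 8.97: [H⁺]/K1 = 10^-2.53 = 0.0029512, K2/[H⁺] = 10^-1.45 = 0.035481
α₁ = 1/(1 + 0.0029512 + 0.035481) = 1/1.0384 = 0.9630; α₂ = α₁·K2/[H⁺] = 0.03417
α₁ + 2α₂ = 1.0313
CA = 1.0313 × 0.880 = 0.908 mmol/L

CA = 0.908 mmol/L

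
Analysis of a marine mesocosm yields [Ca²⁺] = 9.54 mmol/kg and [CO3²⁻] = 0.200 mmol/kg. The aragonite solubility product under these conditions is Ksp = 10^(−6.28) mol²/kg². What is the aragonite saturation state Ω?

Ω = 3.64

Ksp = 10^(−6.28) = 5.248×10^-7
Ω = [Ca²⁺][CO3²⁻]/Ksp = (9.54×10^-3)(0.200×10^-3) / 5.248×10^-7 = 3.64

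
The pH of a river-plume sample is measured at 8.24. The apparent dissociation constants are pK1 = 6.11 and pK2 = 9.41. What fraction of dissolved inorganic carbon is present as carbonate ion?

α₂ = 0.0629

α₂ = 1 / (1 + [H⁺]/K2 + [H⁺]²/(K1K2)) = 1 / (1 + 10^+1.17 + 10^-0.96)
   = 1 / (1 + 14.791 + 0.10965) = 1/15.901 = 0.06289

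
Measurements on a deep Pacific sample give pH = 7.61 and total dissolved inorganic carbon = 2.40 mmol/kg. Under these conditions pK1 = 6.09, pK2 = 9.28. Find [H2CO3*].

α₀ = 1 / (1 + K1/[H⁺] + K1K2/[H⁺]²) = 1 / (1 + 10^+1.52 + 10^-0.15)
   = 1 / (1 + 33.113 + 0.70795) = 1/34.821 = 0.02872
[CO2*] = α₀ × DIC = 0.02872 × 2.40 = 0.0689 mmol/kg

[CO2*] = 0.0689 mmol/kg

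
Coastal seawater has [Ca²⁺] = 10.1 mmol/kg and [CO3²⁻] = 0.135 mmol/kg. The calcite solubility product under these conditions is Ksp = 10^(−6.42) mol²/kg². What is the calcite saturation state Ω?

Ω = 3.59

Ksp = 10^(−6.42) = 3.802×10^-7
Ω = [Ca²⁺][CO3²⁻]/Ksp = (10.1×10^-3)(0.135×10^-3) / 3.802×10^-7 = 3.59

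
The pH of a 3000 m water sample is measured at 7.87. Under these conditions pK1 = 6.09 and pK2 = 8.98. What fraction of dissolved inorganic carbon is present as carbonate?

α₂ = 0.0709

α₂ = 1 / (1 + [H⁺]/K2 + [H⁺]²/(K1K2)) = 1 / (1 + 10^+1.11 + 10^-0.67)
   = 1 / (1 + 12.882 + 0.21380) = 1/14.096 = 0.07094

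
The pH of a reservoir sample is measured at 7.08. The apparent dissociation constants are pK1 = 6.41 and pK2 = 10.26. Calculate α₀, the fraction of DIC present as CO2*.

α₀ = 1 / (1 + K1/[H⁺] + K1K2/[H⁺]²) = 1 / (1 + 10^+0.67 + 10^-2.51)
   = 1 / (1 + 4.6774 + 0.0030903) = 1/5.6804 = 0.1760

α₀ = 0.176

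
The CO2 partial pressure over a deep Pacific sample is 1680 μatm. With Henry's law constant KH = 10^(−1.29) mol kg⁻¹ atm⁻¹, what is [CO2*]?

[CO2*] = 86.2 μmol/kg

KH = 10^(−1.29) = 5.129×10^-2 mol kg⁻¹ atm⁻¹
[CO2*] = KH · pCO2 = 5.129×10^-2 × 1680×10^-6 atm = 8.62×10^-5 mol/kg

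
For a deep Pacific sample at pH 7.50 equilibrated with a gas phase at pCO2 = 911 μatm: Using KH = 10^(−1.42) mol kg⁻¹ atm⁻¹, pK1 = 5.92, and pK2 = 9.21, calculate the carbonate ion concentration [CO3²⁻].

[CO3²⁻] = 0.0257 mmol/kg

[CO2*] = KH · pCO2 = 10^(−1.42) × 911×10^-6 = 3.464×10^-5 mol/kg
α₀ = 1/(1 + K1/[H⁺] + K1K2/[H⁺]²) = 1/(1 + 10^+1.58 + 10^-0.13) = 0.02515
DIC = [CO2*]/α₀ = 3.464×10^-5 / 0.02515 = 1.377 mmol/kg
[CO3²⁻] = α₂·DIC; α₂ = 0.01864, so [CO3²⁻] = 0.01864 × 1.377 = 0.0257 mmol/kg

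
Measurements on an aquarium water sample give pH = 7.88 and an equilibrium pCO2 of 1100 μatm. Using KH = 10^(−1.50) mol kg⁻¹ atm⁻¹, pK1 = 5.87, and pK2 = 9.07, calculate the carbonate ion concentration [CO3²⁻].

[CO2*] = KH · pCO2 = 10^(−1.50) × 1100×10^-6 = 3.479×10^-5 mol/kg
α₀ = 1/(1 + K1/[H⁺] + K1K2/[H⁺]²) = 1/(1 + 10^+2.01 + 10^+0.82) = 0.009096
DIC = [CO2*]/α₀ = 3.479×10^-5 / 0.009096 = 3.824 mmol/kg
[CO3²⁻] = α₂·DIC; α₂ = 0.06010, so [CO3²⁻] = 0.06010 × 3.824 = 0.230 mmol/kg

[CO3²⁻] = 0.230 mmol/kg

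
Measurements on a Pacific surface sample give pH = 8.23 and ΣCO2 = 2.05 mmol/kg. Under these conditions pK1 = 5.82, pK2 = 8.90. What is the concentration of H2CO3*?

α₀ = 1 / (1 + K1/[H⁺] + K1K2/[H⁺]²) = 1 / (1 + 10^+2.41 + 10^+1.74)
   = 1 / (1 + 257.04 + 54.954) = 1/312.99 = 0.003195
[CO2*] = α₀ × DIC = 0.003195 × 2.05 = 0.00655 mmol/kg = 6.55 μmol/kg

[CO2*] = 6.55 μmol/kg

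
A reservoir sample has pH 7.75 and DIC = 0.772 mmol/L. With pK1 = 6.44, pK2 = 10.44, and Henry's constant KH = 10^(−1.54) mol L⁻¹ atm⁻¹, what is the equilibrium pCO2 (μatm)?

α₀ = 1 / (1 + K1/[H⁺] + K1K2/[H⁺]²) = 1 / (1 + 10^+1.31 + 10^-1.38)
   = 1 / (1 + 20.417 + 0.041687) = 1/21.459 = 0.04660
[CO2*] = α₀ × DIC = 0.04660 × 0.772 = 0.03598 mmol/L
pCO2 = [CO2*]/KH = 3.598×10^-5 / 2.884×10^-2 = 1250 μatm

pCO2 = 1250 μatm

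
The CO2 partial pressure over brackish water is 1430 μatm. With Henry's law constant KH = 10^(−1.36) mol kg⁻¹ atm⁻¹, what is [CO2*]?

KH = 10^(−1.36) = 4.365×10^-2 mol kg⁻¹ atm⁻¹
[CO2*] = KH · pCO2 = 4.365×10^-2 × 1430×10^-6 atm = 6.24×10^-5 mol/kg

[CO2*] = 62.4 μmol/kg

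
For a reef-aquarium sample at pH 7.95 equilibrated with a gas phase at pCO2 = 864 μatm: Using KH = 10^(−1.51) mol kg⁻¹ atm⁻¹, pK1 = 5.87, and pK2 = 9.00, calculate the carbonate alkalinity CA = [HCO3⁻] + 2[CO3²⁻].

[CO2*] = KH · pCO2 = 10^(−1.51) × 864×10^-6 = 2.670×10^-5 mol/kg
α₀ = 1/(1 + K1/[H⁺] + K1K2/[H⁺]²) = 1/(1 + 10^+2.08 + 10^+1.03) = 0.007579
DIC = [CO2*]/α₀ = 2.670×10^-5 / 0.007579 = 3.523 mmol/kg
CA = (α₁ + 2α₂)·DIC = (0.9112 + 2×0.08121) × 3.523 = 3.78 mmol/kg

CA = 3.78 mmol/kg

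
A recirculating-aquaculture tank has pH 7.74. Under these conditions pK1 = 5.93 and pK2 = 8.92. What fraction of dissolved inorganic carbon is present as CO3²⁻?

α₂ = 0.0611

α₂ = 1 / (1 + [H⁺]/K2 + [H⁺]²/(K1K2)) = 1 / (1 + 10^+1.18 + 10^-0.63)
   = 1 / (1 + 15.136 + 0.23442) = 1/16.370 = 0.06109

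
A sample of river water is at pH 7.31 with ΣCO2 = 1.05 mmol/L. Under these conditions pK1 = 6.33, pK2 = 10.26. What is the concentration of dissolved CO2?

α₀ = 1 / (1 + K1/[H⁺] + K1K2/[H⁺]²) = 1 / (1 + 10^+0.98 + 10^-1.97)
   = 1 / (1 + 9.5499 + 0.010715) = 1/10.561 = 0.09469
[CO2*] = α₀ × DIC = 0.09469 × 1.05 = 0.0994 mmol/L

[CO2*] = 0.0994 mmol/L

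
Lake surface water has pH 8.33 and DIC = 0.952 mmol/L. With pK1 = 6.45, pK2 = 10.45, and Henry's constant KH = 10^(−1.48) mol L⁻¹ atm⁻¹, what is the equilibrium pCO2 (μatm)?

α₀ = 1 / (1 + K1/[H⁺] + K1K2/[H⁺]²) = 1 / (1 + 10^+1.88 + 10^-0.24)
   = 1 / (1 + 75.858 + 0.57544) = 1/77.433 = 0.01291
[CO2*] = α₀ × DIC = 0.01291 × 0.952 = 0.01229 mmol/L = 12.29 μmol/L
pCO2 = [CO2*]/KH = 1.229×10^-5 / 3.311×10^-2 = 371 μatm

pCO2 = 371 μatm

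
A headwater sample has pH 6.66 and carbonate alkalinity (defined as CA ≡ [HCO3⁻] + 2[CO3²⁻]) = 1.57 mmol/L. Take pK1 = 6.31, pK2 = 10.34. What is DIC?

CA = [HCO3⁻] + 2[CO3²⁻] = (α₁ + 2α₂)·DIC
At pH 6.66: [H⁺]/K1 = 10^-0.35 = 0.44668, K2/[H⁺] = 10^-3.68 = 0.00020893
α₁ = 1/(1 + 0.44668 + 0.00020893) = 1/1.4469 = 0.6911; α₂ = α₁·K2/[H⁺] = 0.0001444
α₁ + 2α₂ = 0.6914
DIC = CA / (α₁ + 2α₂) = 1.57 / 0.6914 = 2.27 mmol/L

DIC = 2.27 mmol/L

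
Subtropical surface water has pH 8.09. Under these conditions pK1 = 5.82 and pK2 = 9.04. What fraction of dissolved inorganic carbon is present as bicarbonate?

α₁ = 0.895

α₁ = 1 / (1 + [H⁺]/K1 + K2/[H⁺]) = 1 / (1 + 10^-2.27 + 10^-0.95)
   = 1 / (1 + 0.0053703 + 0.11220) = 1/1.1176 = 0.8948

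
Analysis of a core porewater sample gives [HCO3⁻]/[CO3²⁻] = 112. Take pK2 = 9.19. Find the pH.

From K2 = [H⁺][CO3²⁻]/[HCO3⁻]:  pH = pK2 − log₁₀([HCO3⁻]/[CO3²⁻])
log₁₀(112) = +2.049
pH = 9.19 − (+2.049) = 7.14

pH = 7.14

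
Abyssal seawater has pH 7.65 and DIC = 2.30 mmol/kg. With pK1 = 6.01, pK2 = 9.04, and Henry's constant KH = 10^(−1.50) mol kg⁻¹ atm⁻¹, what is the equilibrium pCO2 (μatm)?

pCO2 = 1570 μatm

α₀ = 1 / (1 + K1/[H⁺] + K1K2/[H⁺]²) = 1 / (1 + 10^+1.64 + 10^+0.25)
   = 1 / (1 + 43.652 + 1.7783) = 1/46.430 = 0.02154
[CO2*] = α₀ × DIC = 0.02154 × 2.30 = 0.04954 mmol/kg
pCO2 = [CO2*]/KH = 4.954×10^-5 / 3.162×10^-2 = 1570 μatm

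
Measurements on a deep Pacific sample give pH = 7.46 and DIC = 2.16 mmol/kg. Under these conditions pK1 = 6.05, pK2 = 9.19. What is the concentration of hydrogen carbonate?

α₁ = 1 / (1 + [H⁺]/K1 + K2/[H⁺]) = 1 / (1 + 10^-1.41 + 10^-1.73)
   = 1 / (1 + 0.038905 + 0.018621) = 1/1.0575 = 0.9456
[HCO3⁻] = α₁ × DIC = 0.9456 × 2.16 = 2.04 mmol/kg

[HCO3⁻] = 2.04 mmol/kg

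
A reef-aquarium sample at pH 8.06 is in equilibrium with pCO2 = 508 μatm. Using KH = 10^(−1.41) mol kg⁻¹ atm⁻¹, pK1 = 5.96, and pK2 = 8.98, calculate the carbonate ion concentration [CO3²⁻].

[CO2*] = KH · pCO2 = 10^(−1.41) × 508×10^-6 = 1.976×10^-5 mol/kg
α₀ = 1/(1 + K1/[H⁺] + K1K2/[H⁺]²) = 1/(1 + 10^+2.10 + 10^+1.18) = 0.007041
DIC = [CO2*]/α₀ = 1.976×10^-5 / 0.007041 = 2.807 mmol/kg
[CO3²⁻] = α₂·DIC; α₂ = 0.1066, so [CO3²⁻] = 0.1066 × 2.807 = 0.299 mmol/kg

[CO3²⁻] = 0.299 mmol/kg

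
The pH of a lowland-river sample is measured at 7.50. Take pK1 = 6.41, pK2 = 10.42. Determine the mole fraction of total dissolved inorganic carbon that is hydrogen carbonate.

α₁ = 1 / (1 + [H⁺]/K1 + K2/[H⁺]) = 1 / (1 + 10^-1.09 + 10^-2.92)
   = 1 / (1 + 0.081283 + 0.0012023) = 1/1.0825 = 0.9238

α₁ = 0.924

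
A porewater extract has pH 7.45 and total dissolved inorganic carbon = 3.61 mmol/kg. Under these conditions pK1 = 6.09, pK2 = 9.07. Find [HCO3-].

α₁ = 1 / (1 + [H⁺]/K1 + K2/[H⁺]) = 1 / (1 + 10^-1.36 + 10^-1.62)
   = 1 / (1 + 0.043652 + 0.023988) = 1/1.0676 = 0.9366
[HCO3⁻] = α₁ × DIC = 0.9366 × 3.61 = 3.38 mmol/kg

[HCO3⁻] = 3.38 mmol/kg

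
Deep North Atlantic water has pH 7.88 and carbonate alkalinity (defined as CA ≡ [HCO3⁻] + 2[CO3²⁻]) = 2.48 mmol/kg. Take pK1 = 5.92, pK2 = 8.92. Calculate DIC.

CA = [HCO3⁻] + 2[CO3²⁻] = (α₁ + 2α₂)·DIC
At pH 7.88: [H⁺]/K1 = 10^-1.96 = 0.010965, K2/[H⁺] = 10^-1.04 = 0.091201
α₁ = 1/(1 + 0.010965 + 0.091201) = 1/1.1022 = 0.9073; α₂ = α₁·K2/[H⁺] = 0.08275
α₁ + 2α₂ = 1.0728
DIC = CA / (α₁ + 2α₂) = 2.48 / 1.0728 = 2.31 mmol/kg

DIC = 2.31 mmol/kg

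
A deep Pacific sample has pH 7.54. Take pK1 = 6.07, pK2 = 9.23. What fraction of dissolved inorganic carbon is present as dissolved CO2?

α₀ = 0.0321

α₀ = 1 / (1 + K1/[H⁺] + K1K2/[H⁺]²) = 1 / (1 + 10^+1.47 + 10^-0.22)
   = 1 / (1 + 29.512 + 0.60256) = 1/31.115 = 0.03214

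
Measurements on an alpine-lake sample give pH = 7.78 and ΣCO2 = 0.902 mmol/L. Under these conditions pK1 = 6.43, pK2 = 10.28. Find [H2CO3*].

[CO2*] = 0.0385 mmol/L

α₀ = 1 / (1 + K1/[H⁺] + K1K2/[H⁺]²) = 1 / (1 + 10^+1.35 + 10^-1.15)
   = 1 / (1 + 22.387 + 0.070795) = 1/23.458 = 0.04263
[CO2*] = α₀ × DIC = 0.04263 × 0.902 = 0.0385 mmol/L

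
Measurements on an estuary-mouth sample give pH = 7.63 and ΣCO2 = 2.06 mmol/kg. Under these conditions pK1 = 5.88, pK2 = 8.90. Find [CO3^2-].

[CO3²⁻] = 0.103 mmol/kg

α₂ = 1 / (1 + [H⁺]/K2 + [H⁺]²/(K1K2)) = 1 / (1 + 10^+1.27 + 10^-0.48)
   = 1 / (1 + 18.621 + 0.33113) = 1/19.952 = 0.05012
[CO3²⁻] = α₂ × DIC = 0.05012 × 2.06 = 0.103 mmol/kg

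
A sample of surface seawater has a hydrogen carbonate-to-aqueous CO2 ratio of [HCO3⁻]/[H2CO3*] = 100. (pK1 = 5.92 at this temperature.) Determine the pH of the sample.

pH = 7.92

From K1 = [H⁺][HCO3⁻]/[H2CO3*]:  pH = pK1 + log₁₀([HCO3⁻]/[H2CO3*])
log₁₀(100) = +2.000
pH = 5.92 + (+2.000) = 7.92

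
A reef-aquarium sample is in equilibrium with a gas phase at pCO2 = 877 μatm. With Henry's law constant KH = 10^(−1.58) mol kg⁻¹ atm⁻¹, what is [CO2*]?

[CO2*] = 23.1 μmol/kg

KH = 10^(−1.58) = 2.630×10^-2 mol kg⁻¹ atm⁻¹
[CO2*] = KH · pCO2 = 2.630×10^-2 × 877×10^-6 atm = 2.31×10^-5 mol/kg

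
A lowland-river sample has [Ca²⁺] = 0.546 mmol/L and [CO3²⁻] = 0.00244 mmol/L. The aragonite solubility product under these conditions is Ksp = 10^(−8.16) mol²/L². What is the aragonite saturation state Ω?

Ksp = 10^(−8.16) = 6.918×10^-9
Ω = [Ca²⁺][CO3²⁻]/Ksp = (0.546×10^-3)(0.00244×10^-3) / 6.918×10^-9 = 0.193

Ω = 0.193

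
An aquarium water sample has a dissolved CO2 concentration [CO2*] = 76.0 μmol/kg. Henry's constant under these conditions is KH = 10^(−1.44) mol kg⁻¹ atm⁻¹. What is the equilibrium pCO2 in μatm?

KH = 10^(−1.44) = 3.631×10^-2 mol kg⁻¹ atm⁻¹
pCO2 = [CO2*]/KH = 76.0×10^-6 / 3.631×10^-2 = 2.09×10^-3 atm = 2090 μatm

pCO2 = 2090 μatm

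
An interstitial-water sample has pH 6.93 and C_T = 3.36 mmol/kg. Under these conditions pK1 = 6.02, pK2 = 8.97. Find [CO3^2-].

α₂ = 1 / (1 + [H⁺]/K2 + [H⁺]²/(K1K2)) = 1 / (1 + 10^+2.04 + 10^+1.13)
   = 1 / (1 + 109.65 + 13.490) = 1/124.14 = 0.008056
[CO3²⁻] = α₂ × DIC = 0.008056 × 3.36 = 0.0271 mmol/kg

[CO3²⁻] = 0.0271 mmol/kg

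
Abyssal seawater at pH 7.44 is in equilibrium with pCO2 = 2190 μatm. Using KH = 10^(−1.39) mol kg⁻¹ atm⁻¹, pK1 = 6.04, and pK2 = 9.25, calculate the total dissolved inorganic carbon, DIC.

[CO2*] = KH · pCO2 = 10^(−1.39) × 2190×10^-6 = 8.922×10^-5 mol/kg
α₀ = 1/(1 + K1/[H⁺] + K1K2/[H⁺]²) = 1/(1 + 10^+1.40 + 10^-0.41) = 0.03772
DIC = [CO2*]/α₀ = 8.922×10^-5 / 0.03772 = 2.36 mmol/kg

DIC = 2.36 mmol/kg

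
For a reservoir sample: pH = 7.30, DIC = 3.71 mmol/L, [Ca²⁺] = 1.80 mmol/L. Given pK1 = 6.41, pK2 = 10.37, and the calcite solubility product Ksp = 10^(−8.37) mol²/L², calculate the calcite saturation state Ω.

α₂ = 1 / (1 + [H⁺]/K2 + [H⁺]²/(K1K2)) = 1 / (1 + 10^+3.07 + 10^+2.18)
   = 1 / (1 + 1174.9 + 151.36) = 1/1327.3 = 0.0007534
[CO3²⁻] = α₂ × DIC = 0.0007534 × 3.71 = 0.002795 mmol/L = 2.795 μmol/L
Ksp = 10^(−8.37) = 4.266×10^-9
Ω = [Ca²⁺][CO3²⁻]/Ksp = (1.80×10^-3)(2.795×10^-6) / 4.266×10^-9 = 1.18

Ω = 1.18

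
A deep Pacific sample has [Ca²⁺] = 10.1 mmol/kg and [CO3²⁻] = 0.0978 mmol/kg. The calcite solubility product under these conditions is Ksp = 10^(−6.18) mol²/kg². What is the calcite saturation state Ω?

Ksp = 10^(−6.18) = 6.607×10^-7
Ω = [Ca²⁺][CO3²⁻]/Ksp = (10.1×10^-3)(0.0978×10^-3) / 6.607×10^-7 = 1.50

Ω = 1.50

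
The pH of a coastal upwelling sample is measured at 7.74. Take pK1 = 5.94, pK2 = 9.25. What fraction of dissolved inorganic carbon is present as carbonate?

α₂ = 1 / (1 + [H⁺]/K2 + [H⁺]²/(K1K2)) = 1 / (1 + 10^+1.51 + 10^-0.29)
   = 1 / (1 + 32.359 + 0.51286) = 1/33.872 = 0.02952

α₂ = 0.0295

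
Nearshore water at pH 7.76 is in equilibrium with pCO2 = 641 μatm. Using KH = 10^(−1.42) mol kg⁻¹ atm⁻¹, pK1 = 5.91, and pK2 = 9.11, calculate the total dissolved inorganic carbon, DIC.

DIC = 1.83 mmol/kg

[CO2*] = KH · pCO2 = 10^(−1.42) × 641×10^-6 = 2.437×10^-5 mol/kg
α₀ = 1/(1 + K1/[H⁺] + K1K2/[H⁺]²) = 1/(1 + 10^+1.85 + 10^+0.50) = 0.01334
DIC = [CO2*]/α₀ = 2.437×10^-5 / 0.01334 = 1.83 mmol/kg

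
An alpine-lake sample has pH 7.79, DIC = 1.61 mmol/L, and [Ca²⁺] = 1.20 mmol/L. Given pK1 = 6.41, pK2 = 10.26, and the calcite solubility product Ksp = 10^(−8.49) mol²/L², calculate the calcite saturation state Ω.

α₂ = 1 / (1 + [H⁺]/K2 + [H⁺]²/(K1K2)) = 1 / (1 + 10^+2.47 + 10^+1.09)
   = 1 / (1 + 295.12 + 12.303) = 1/308.42 = 0.003242
[CO3²⁻] = α₂ × DIC = 0.003242 × 1.61 = 0.005220 mmol/L = 5.220 μmol/L
Ksp = 10^(−8.49) = 3.236×10^-9
Ω = [Ca²⁺][CO3²⁻]/Ksp = (1.20×10^-3)(5.220×10^-6) / 3.236×10^-9 = 1.94

Ω = 1.94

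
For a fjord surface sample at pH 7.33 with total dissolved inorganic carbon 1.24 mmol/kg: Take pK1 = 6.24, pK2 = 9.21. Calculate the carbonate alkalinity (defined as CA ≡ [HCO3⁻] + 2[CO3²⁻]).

CA = [HCO3⁻] + 2[CO3²⁻] = (α₁ + 2α₂)·DIC
At pH 7.33: [H⁺]/K1 = 10^-1.09 = 0.081283, K2/[H⁺] = 10^-1.88 = 0.013183
α₁ = 1/(1 + 0.081283 + 0.013183) = 1/1.0945 = 0.9137; α₂ = α₁·K2/[H⁺] = 0.01204
α₁ + 2α₂ = 0.9378
CA = 0.9378 × 1.24 = 1.16 mmol/kg

CA = 1.16 mmol/kg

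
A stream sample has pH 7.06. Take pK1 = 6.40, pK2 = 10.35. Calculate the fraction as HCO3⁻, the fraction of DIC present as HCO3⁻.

α₁ = 0.820

α₁ = 1 / (1 + [H⁺]/K1 + K2/[H⁺]) = 1 / (1 + 10^-0.66 + 10^-3.29)
   = 1 / (1 + 0.21878 + 0.00051286) = 1/1.2193 = 0.8202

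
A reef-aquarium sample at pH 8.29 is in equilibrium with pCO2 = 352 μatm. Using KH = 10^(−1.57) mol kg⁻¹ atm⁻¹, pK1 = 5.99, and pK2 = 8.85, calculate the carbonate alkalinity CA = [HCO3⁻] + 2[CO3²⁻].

CA = 2.93 mmol/kg

[CO2*] = KH · pCO2 = 10^(−1.57) × 352×10^-6 = 9.474×10^-6 mol/kg
α₀ = 1/(1 + K1/[H⁺] + K1K2/[H⁺]²) = 1/(1 + 10^+2.30 + 10^+1.74) = 0.003914
DIC = [CO2*]/α₀ = 9.474×10^-6 / 0.003914 = 2.420 mmol/kg
CA = (α₁ + 2α₂)·DIC = (0.7810 + 2×0.2151) × 2.420 = 2.93 mmol/kg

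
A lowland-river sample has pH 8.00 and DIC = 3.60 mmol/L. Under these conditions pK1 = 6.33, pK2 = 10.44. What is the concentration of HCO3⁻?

α₁ = 1 / (1 + [H⁺]/K1 + K2/[H⁺]) = 1 / (1 + 10^-1.67 + 10^-2.44)
   = 1 / (1 + 0.021380 + 0.0036308) = 1/1.0250 = 0.9756
[HCO3⁻] = α₁ × DIC = 0.9756 × 3.60 = 3.51 mmol/L

[HCO3⁻] = 3.51 mmol/L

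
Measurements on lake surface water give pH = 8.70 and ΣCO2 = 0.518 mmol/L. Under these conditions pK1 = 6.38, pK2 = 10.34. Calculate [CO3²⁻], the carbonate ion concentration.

α₂ = 1 / (1 + [H⁺]/K2 + [H⁺]²/(K1K2)) = 1 / (1 + 10^+1.64 + 10^-0.68)
   = 1 / (1 + 43.652 + 0.20893) = 1/44.861 = 0.02229
[CO3²⁻] = α₂ × DIC = 0.02229 × 0.518 = 0.0115 mmol/L = 11.5 μmol/L

[CO3²⁻] = 11.5 μmol/L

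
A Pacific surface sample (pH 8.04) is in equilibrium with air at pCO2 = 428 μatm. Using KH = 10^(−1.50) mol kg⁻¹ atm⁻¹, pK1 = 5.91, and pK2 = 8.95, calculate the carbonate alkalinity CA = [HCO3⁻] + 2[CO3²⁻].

CA = 2.27 mmol/kg

[CO2*] = KH · pCO2 = 10^(−1.50) × 428×10^-6 = 1.353×10^-5 mol/kg
α₀ = 1/(1 + K1/[H⁺] + K1K2/[H⁺]²) = 1/(1 + 10^+2.13 + 10^+1.22) = 0.006558
DIC = [CO2*]/α₀ = 1.353×10^-5 / 0.006558 = 2.064 mmol/kg
CA = (α₁ + 2α₂)·DIC = (0.8846 + 2×0.1088) × 2.064 = 2.27 mmol/kg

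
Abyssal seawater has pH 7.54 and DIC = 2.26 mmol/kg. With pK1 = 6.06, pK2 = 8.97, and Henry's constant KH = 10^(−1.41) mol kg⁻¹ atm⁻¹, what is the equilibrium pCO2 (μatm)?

α₀ = 1 / (1 + K1/[H⁺] + K1K2/[H⁺]²) = 1 / (1 + 10^+1.48 + 10^+0.05)
   = 1 / (1 + 30.200 + 1.1220) = 1/32.322 = 0.03094
[CO2*] = α₀ × DIC = 0.03094 × 2.26 = 0.06992 mmol/kg
pCO2 = [CO2*]/KH = 6.992×10^-5 / 3.890×10^-2 = 1800 μatm

pCO2 = 1800 μatm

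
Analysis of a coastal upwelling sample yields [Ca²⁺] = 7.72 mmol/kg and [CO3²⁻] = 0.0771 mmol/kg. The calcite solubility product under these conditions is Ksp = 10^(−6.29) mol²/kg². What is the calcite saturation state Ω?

Ksp = 10^(−6.29) = 5.129×10^-7
Ω = [Ca²⁺][CO3²⁻]/Ksp = (7.72×10^-3)(0.0771×10^-3) / 5.129×10^-7 = 1.16

Ω = 1.16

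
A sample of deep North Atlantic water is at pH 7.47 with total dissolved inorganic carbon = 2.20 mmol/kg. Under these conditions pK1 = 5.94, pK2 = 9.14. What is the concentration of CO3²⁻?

[CO3²⁻] = 0.0448 mmol/kg

α₂ = 1 / (1 + [H⁺]/K2 + [H⁺]²/(K1K2)) = 1 / (1 + 10^+1.67 + 10^+0.14)
   = 1 / (1 + 46.774 + 1.3804) = 1/49.154 = 0.02034
[CO3²⁻] = α₂ × DIC = 0.02034 × 2.20 = 0.0448 mmol/kg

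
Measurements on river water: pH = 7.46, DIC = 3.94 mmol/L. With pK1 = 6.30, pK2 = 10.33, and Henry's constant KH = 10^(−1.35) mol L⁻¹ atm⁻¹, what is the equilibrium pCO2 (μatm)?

pCO2 = 5700 μatm

α₀ = 1 / (1 + K1/[H⁺] + K1K2/[H⁺]²) = 1 / (1 + 10^+1.16 + 10^-1.71)
   = 1 / (1 + 14.454 + 0.019498) = 1/15.474 = 0.06462
[CO2*] = α₀ × DIC = 0.06462 × 3.94 = 0.2546 mmol/L
pCO2 = [CO2*]/KH = 2.546×10^-4 / 4.467×10^-2 = 5700 μatm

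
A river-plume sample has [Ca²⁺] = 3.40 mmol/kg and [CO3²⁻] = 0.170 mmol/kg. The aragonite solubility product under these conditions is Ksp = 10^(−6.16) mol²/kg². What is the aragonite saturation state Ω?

Ksp = 10^(−6.16) = 6.918×10^-7
Ω = [Ca²⁺][CO3²⁻]/Ksp = (3.40×10^-3)(0.170×10^-3) / 6.918×10^-7 = 0.835

Ω = 0.835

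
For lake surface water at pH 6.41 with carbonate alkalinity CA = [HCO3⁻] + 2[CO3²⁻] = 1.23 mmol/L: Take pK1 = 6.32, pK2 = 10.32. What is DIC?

CA = [HCO3⁻] + 2[CO3²⁻] = (α₁ + 2α₂)·DIC
At pH 6.41: [H⁺]/K1 = 10^-0.09 = 0.81283, K2/[H⁺] = 10^-3.91 = 0.00012303
α₁ = 1/(1 + 0.81283 + 0.00012303) = 1/1.8130 = 0.5516; α₂ = α₁·K2/[H⁺] = 6.786×10^-5
α₁ + 2α₂ = 0.5517
DIC = CA / (α₁ + 2α₂) = 1.23 / 0.5517 = 2.23 mmol/L

DIC = 2.23 mmol/L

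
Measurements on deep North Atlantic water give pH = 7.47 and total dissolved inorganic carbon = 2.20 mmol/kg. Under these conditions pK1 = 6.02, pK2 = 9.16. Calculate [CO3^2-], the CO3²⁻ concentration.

α₂ = 1 / (1 + [H⁺]/K2 + [H⁺]²/(K1K2)) = 1 / (1 + 10^+1.69 + 10^+0.24)
   = 1 / (1 + 48.978 + 1.7378) = 1/51.716 = 0.01934
[CO3²⁻] = α₂ × DIC = 0.01934 × 2.20 = 0.0425 mmol/kg

[CO3²⁻] = 0.0425 mmol/kg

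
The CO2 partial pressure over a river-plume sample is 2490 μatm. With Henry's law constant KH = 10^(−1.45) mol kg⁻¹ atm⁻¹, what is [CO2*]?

KH = 10^(−1.45) = 3.548×10^-2 mol kg⁻¹ atm⁻¹
[CO2*] = KH · pCO2 = 3.548×10^-2 × 2490×10^-6 atm = 8.83×10^-5 mol/kg

[CO2*] = 88.3 μmol/kg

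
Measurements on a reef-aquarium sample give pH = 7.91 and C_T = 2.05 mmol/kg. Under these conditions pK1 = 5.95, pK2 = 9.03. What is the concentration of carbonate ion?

α₂ = 1 / (1 + [H⁺]/K2 + [H⁺]²/(K1K2)) = 1 / (1 + 10^+1.12 + 10^-0.84)
   = 1 / (1 + 13.183 + 0.14454) = 1/14.327 = 0.06980
[CO3²⁻] = α₂ × DIC = 0.06980 × 2.05 = 0.143 mmol/kg

[CO3²⁻] = 0.143 mmol/kg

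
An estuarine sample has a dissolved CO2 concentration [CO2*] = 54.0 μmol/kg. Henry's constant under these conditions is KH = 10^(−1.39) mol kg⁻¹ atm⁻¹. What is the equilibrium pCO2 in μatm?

pCO2 = 1330 μatm

KH = 10^(−1.39) = 4.074×10^-2 mol kg⁻¹ atm⁻¹
pCO2 = [CO2*]/KH = 54.0×10^-6 / 4.074×10^-2 = 1.33×10^-3 atm = 1330 μatm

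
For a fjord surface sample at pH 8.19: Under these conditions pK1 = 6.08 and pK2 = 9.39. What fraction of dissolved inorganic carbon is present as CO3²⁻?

α₂ = 1 / (1 + [H⁺]/K2 + [H⁺]²/(K1K2)) = 1 / (1 + 10^+1.20 + 10^-0.91)
   = 1 / (1 + 15.849 + 0.12303) = 1/16.972 = 0.05892

α₂ = 0.0589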